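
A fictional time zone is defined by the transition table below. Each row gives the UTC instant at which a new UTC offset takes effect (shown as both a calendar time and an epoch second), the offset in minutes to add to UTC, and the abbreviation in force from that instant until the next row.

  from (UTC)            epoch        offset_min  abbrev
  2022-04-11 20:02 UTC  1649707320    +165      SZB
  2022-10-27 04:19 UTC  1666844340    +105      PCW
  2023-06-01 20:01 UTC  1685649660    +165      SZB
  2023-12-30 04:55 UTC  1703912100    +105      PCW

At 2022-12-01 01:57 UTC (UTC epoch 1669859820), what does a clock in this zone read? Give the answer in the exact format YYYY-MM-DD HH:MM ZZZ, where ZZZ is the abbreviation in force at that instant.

Query: 2022-12-01 01:57 UTC
Rule 2/4 (PCW, +01:45): 2022-10-27 04:19 UTC ≤ query < 2023-06-01 20:01 UTC
1·60 + 57 + 105 = 222 min
222 = 0·1440 + 222; 222 = 3·60 + 42 → 03:42, same day
→ 2022-12-01 03:42 PCW

2022-12-01 03:42 PCW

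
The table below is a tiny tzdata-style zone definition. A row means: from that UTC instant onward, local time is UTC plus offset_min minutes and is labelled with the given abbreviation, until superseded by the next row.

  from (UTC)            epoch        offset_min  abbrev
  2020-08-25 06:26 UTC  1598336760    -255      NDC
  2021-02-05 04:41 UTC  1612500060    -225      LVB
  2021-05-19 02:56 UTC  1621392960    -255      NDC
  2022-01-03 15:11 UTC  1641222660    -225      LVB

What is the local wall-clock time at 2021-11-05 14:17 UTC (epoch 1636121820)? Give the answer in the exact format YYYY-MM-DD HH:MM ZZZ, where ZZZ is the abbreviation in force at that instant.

Query: 2021-11-05 14:17 UTC
Rule 3/4 (NDC, -04:15): 2021-05-19 02:56 UTC ≤ query < 2022-01-03 15:11 UTC
14·60 + 17 - 255 = 602 min
602 = 0·1440 + 602; 602 = 10·60 + 2 → 10:02, same day
→ 2021-11-05 10:02 NDC

2021-11-05 10:02 NDC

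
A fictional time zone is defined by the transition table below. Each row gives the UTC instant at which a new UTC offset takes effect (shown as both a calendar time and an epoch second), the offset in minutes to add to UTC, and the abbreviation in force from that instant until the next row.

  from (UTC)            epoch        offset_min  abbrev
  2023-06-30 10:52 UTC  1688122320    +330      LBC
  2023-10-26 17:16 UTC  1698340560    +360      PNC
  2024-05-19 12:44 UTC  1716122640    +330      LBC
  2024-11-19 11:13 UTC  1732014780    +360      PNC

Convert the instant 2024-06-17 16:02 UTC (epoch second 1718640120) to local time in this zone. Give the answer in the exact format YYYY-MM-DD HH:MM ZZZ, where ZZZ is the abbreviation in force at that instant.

2024-06-17 21:32 LBC

Query: 2024-06-17 16:02 UTC
Rule 3/4 (LBC, +05:30): 2024-05-19 12:44 UTC ≤ query < 2024-11-19 11:13 UTC
16·60 + 2 + 330 = 1292 min
1292 = 0·1440 + 1292; 1292 = 21·60 + 32 → 21:32, same day
→ 2024-06-17 21:32 LBC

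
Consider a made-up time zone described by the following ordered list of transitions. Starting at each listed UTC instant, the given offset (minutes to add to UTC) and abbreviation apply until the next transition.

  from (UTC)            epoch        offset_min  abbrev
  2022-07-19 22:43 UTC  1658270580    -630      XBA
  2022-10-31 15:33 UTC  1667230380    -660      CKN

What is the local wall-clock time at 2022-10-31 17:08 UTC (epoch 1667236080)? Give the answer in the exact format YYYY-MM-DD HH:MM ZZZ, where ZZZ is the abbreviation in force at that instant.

Query: 2022-10-31 17:08 UTC
Rule 2/2 (CKN, -11:00): 2022-10-31 15:33 UTC ≤ query < +∞
17·60 + 8 - 660 = 368 min
368 = 0·1440 + 368; 368 = 6·60 + 8 → 06:08, same day
→ 2022-10-31 06:08 CKN

2022-10-31 06:08 CKN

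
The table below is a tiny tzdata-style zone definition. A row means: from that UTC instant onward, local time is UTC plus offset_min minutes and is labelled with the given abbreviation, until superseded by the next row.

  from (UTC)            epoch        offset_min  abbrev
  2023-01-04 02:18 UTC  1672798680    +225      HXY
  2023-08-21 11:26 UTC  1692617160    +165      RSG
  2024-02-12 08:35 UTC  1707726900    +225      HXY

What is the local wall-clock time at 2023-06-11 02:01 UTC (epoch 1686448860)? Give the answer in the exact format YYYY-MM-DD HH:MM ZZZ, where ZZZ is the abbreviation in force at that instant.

Query: 2023-06-11 02:01 UTC
Rule 1/3 (HXY, +03:45): 2023-01-04 02:18 UTC ≤ query < 2023-08-21 11:26 UTC
2·60 + 1 + 225 = 346 min
346 = 0·1440 + 346; 346 = 5·60 + 46 → 05:46, same day
→ 2023-06-11 05:46 HXY

2023-06-11 05:46 HXY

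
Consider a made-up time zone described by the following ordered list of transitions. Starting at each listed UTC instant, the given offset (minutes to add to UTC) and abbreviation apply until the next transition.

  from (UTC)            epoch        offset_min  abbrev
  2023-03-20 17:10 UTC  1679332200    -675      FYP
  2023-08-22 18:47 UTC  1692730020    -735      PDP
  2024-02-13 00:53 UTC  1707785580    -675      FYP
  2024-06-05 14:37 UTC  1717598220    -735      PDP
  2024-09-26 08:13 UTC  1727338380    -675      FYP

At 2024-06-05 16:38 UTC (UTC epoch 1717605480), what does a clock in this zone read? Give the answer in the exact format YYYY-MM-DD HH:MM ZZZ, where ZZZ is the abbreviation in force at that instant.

Query: 2024-06-05 16:38 UTC
Rule 4/5 (PDP, -12:15): 2024-06-05 14:37 UTC ≤ query < 2024-09-26 08:13 UTC
16·60 + 38 - 735 = 263 min
263 = 0·1440 + 263; 263 = 4·60 + 23 → 04:23, same day
→ 2024-06-05 04:23 PDP

2024-06-05 04:23 PDP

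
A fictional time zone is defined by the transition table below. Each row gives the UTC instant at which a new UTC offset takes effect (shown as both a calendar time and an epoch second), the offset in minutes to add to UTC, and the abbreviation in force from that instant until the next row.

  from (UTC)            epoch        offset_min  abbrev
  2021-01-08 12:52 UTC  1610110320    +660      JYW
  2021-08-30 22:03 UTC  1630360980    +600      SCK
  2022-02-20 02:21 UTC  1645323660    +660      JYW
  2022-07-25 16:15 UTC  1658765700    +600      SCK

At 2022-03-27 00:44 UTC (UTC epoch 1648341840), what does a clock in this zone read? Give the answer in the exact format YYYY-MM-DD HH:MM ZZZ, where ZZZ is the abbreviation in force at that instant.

2022-03-27 11:44 JYW

Query: 2022-03-27 00:44 UTC
Rule 3/4 (JYW, +11:00): 2022-02-20 02:21 UTC ≤ query < 2022-07-25 16:15 UTC
0·60 + 44 + 660 = 704 min
704 = 0·1440 + 704; 704 = 11·60 + 44 → 11:44, same day
→ 2022-03-27 11:44 JYW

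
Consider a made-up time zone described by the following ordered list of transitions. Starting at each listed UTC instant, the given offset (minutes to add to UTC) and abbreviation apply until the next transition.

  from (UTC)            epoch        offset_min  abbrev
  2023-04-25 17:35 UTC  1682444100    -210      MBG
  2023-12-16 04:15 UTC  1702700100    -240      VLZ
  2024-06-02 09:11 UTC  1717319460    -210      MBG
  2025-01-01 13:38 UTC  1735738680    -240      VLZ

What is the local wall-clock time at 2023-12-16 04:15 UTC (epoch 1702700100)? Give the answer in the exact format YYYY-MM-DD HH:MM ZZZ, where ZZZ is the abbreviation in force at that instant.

2023-12-16 00:15 VLZ

Query: 2023-12-16 04:15 UTC
Rule 2/4 (VLZ, -04:00): 2023-12-16 04:15 UTC ≤ query < 2024-06-02 09:11 UTC
4·60 + 15 - 240 = 15 min
15 = 0·1440 + 15; 15 = 0·60 + 15 → 00:15, same day
→ 2023-12-16 00:15 VLZ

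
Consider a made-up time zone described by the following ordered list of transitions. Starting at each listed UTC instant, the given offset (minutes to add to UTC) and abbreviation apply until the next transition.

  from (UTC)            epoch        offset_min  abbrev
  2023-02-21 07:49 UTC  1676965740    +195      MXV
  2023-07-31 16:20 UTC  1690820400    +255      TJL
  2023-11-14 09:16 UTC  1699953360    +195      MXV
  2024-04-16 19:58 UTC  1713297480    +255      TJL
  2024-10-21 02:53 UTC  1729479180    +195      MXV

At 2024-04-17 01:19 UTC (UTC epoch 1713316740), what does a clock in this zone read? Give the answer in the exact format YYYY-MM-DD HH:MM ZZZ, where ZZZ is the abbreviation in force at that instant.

2024-04-17 05:34 TJL

Query: 2024-04-17 01:19 UTC
Rule 4/5 (TJL, +04:15): 2024-04-16 19:58 UTC ≤ query < 2024-10-21 02:53 UTC
1·60 + 19 + 255 = 334 min
334 = 0·1440 + 334; 334 = 5·60 + 34 → 05:34, same day
→ 2024-04-17 05:34 TJL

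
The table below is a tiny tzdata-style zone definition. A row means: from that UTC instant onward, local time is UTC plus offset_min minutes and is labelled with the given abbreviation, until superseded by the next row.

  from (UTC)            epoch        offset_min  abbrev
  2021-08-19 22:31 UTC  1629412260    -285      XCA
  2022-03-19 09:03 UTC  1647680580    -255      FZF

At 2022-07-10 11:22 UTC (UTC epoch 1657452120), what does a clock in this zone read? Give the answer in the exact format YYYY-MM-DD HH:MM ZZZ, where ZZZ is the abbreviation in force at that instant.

2022-07-10 07:07 FZF

Query: 2022-07-10 11:22 UTC
Rule 2/2 (FZF, -04:15): 2022-03-19 09:03 UTC ≤ query < +∞
11·60 + 22 - 255 = 427 min
427 = 0·1440 + 427; 427 = 7·60 + 7 → 07:07, same day
→ 2022-07-10 07:07 FZF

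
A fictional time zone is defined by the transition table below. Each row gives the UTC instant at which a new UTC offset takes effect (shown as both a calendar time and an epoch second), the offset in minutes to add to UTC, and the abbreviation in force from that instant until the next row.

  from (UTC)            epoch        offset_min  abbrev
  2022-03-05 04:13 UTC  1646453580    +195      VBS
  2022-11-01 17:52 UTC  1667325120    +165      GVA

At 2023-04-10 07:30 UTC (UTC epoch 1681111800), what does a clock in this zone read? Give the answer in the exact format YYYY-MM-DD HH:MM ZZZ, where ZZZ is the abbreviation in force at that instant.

Query: 2023-04-10 07:30 UTC
Rule 2/2 (GVA, +02:45): 2022-11-01 17:52 UTC ≤ query < +∞
7·60 + 30 + 165 = 615 min
615 = 0·1440 + 615; 615 = 10·60 + 15 → 10:15, same day
→ 2023-04-10 10:15 GVA

2023-04-10 10:15 GVA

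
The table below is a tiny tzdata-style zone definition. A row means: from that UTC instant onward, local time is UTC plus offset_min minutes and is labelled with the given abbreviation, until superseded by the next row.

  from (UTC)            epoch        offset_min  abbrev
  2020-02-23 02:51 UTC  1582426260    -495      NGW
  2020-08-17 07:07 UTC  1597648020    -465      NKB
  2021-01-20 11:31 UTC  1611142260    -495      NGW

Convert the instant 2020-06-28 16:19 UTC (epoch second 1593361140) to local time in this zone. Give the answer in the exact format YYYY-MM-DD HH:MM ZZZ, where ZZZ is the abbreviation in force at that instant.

Query: 2020-06-28 16:19 UTC
Rule 1/3 (NGW, -08:15): 2020-02-23 02:51 UTC ≤ query < 2020-08-17 07:07 UTC
16·60 + 19 - 495 = 484 min
484 = 0·1440 + 484; 484 = 8·60 + 4 → 08:04, same day
→ 2020-06-28 08:04 NGW

2020-06-28 08:04 NGW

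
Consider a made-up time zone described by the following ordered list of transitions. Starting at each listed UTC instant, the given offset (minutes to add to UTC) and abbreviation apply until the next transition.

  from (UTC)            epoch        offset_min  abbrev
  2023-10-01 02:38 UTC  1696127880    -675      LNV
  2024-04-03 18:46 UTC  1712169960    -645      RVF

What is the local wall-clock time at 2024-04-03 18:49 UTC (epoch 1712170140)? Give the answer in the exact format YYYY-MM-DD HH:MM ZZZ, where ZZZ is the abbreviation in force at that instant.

2024-04-03 08:04 RVF

Query: 2024-04-03 18:49 UTC
Rule 2/2 (RVF, -10:45): 2024-04-03 18:46 UTC ≤ query < +∞
18·60 + 49 - 645 = 484 min
484 = 0·1440 + 484; 484 = 8·60 + 4 → 08:04, same day
→ 2024-04-03 08:04 RVF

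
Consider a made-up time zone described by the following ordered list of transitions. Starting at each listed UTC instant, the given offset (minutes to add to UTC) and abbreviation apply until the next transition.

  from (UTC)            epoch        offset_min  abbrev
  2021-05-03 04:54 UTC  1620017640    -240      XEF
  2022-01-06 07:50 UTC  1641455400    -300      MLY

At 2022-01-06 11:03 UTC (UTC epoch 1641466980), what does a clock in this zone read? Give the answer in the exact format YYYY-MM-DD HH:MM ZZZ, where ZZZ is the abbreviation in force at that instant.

2022-01-06 06:03 MLY

Query: 2022-01-06 11:03 UTC
Rule 2/2 (MLY, -05:00): 2022-01-06 07:50 UTC ≤ query < +∞
11·60 + 3 - 300 = 363 min
363 = 0·1440 + 363; 363 = 6·60 + 3 → 06:03, same day
→ 2022-01-06 06:03 MLY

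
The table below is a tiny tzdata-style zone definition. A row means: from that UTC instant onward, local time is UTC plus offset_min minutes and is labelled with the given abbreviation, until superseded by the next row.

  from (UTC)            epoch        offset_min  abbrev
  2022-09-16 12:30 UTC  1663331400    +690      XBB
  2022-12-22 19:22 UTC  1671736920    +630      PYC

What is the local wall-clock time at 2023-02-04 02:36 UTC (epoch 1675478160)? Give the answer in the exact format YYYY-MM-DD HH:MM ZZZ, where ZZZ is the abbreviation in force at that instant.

Query: 2023-02-04 02:36 UTC
Rule 2/2 (PYC, +10:30): 2022-12-22 19:22 UTC ≤ query < +∞
2·60 + 36 + 630 = 786 min
786 = 0·1440 + 786; 786 = 13·60 + 6 → 13:06, same day
→ 2023-02-04 13:06 PYC

2023-02-04 13:06 PYC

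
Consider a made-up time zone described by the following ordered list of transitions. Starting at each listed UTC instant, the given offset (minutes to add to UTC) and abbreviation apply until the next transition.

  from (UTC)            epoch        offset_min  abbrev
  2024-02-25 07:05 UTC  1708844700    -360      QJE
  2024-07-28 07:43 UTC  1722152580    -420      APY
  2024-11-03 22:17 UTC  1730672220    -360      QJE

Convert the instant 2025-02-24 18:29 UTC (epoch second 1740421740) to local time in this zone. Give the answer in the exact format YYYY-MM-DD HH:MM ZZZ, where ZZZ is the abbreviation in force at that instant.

2025-02-24 12:29 QJE

Query: 2025-02-24 18:29 UTC
Rule 3/3 (QJE, -06:00): 2024-11-03 22:17 UTC ≤ query < +∞
18·60 + 29 - 360 = 749 min
749 = 0·1440 + 749; 749 = 12·60 + 29 → 12:29, same day
→ 2025-02-24 12:29 QJE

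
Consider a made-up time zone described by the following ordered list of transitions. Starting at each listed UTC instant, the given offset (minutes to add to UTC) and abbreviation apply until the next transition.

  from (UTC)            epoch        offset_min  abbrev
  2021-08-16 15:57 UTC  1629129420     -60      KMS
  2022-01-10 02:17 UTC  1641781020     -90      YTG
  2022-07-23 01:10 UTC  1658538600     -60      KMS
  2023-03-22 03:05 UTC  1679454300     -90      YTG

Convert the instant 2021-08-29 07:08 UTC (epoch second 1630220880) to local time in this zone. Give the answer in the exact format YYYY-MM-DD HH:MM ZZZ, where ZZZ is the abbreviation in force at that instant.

2021-08-29 06:08 KMS

Query: 2021-08-29 07:08 UTC
Rule 1/4 (KMS, -01:00): 2021-08-16 15:57 UTC ≤ query < 2022-01-10 02:17 UTC
7·60 + 8 - 60 = 368 min
368 = 0·1440 + 368; 368 = 6·60 + 8 → 06:08, same day
→ 2021-08-29 06:08 KMS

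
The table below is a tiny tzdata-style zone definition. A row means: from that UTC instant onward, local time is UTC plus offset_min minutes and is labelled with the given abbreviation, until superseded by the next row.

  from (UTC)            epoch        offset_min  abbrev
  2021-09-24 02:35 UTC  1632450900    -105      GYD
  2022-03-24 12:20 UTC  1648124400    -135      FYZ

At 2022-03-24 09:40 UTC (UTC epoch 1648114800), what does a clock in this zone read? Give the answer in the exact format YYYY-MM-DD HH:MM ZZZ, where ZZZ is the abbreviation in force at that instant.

2022-03-24 07:55 GYD

Query: 2022-03-24 09:40 UTC
Rule 1/2 (GYD, -01:45): 2021-09-24 02:35 UTC ≤ query < 2022-03-24 12:20 UTC
9·60 + 40 - 105 = 475 min
475 = 0·1440 + 475; 475 = 7·60 + 55 → 07:55, same day
→ 2022-03-24 07:55 GYD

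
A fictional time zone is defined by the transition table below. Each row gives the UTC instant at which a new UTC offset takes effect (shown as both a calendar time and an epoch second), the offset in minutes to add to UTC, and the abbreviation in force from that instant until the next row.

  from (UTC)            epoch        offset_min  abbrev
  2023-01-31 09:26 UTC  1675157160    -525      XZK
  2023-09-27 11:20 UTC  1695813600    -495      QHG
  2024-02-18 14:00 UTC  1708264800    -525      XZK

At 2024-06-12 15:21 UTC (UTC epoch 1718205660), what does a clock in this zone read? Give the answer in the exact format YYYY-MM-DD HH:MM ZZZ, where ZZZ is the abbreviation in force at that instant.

2024-06-12 06:36 XZK

Query: 2024-06-12 15:21 UTC
Rule 3/3 (XZK, -08:45): 2024-02-18 14:00 UTC ≤ query < +∞
15·60 + 21 - 525 = 396 min
396 = 0·1440 + 396; 396 = 6·60 + 36 → 06:36, same day
→ 2024-06-12 06:36 XZK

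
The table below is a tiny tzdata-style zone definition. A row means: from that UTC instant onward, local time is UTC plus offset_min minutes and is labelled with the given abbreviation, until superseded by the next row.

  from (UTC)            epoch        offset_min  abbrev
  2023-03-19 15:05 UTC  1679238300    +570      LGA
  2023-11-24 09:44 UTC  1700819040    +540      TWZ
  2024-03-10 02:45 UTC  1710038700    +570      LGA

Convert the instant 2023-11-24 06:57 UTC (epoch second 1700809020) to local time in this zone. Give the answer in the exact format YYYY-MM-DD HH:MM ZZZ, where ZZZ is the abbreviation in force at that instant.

2023-11-24 16:27 LGA

Query: 2023-11-24 06:57 UTC
Rule 1/3 (LGA, +09:30): 2023-03-19 15:05 UTC ≤ query < 2023-11-24 09:44 UTC
6·60 + 57 + 570 = 987 min
987 = 0·1440 + 987; 987 = 16·60 + 27 → 16:27, same day
→ 2023-11-24 16:27 LGA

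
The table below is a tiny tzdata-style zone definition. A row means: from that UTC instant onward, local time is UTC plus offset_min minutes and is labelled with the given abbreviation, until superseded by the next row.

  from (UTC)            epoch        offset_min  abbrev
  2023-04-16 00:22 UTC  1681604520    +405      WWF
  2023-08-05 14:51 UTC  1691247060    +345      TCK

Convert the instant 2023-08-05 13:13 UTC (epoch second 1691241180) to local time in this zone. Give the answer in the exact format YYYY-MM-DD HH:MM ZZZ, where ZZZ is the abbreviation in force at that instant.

Query: 2023-08-05 13:13 UTC
Rule 1/2 (WWF, +06:45): 2023-04-16 00:22 UTC ≤ query < 2023-08-05 14:51 UTC
13·60 + 13 + 405 = 1198 min
1198 = 0·1440 + 1198; 1198 = 19·60 + 58 → 19:58, same day
→ 2023-08-05 19:58 WWF

2023-08-05 19:58 WWF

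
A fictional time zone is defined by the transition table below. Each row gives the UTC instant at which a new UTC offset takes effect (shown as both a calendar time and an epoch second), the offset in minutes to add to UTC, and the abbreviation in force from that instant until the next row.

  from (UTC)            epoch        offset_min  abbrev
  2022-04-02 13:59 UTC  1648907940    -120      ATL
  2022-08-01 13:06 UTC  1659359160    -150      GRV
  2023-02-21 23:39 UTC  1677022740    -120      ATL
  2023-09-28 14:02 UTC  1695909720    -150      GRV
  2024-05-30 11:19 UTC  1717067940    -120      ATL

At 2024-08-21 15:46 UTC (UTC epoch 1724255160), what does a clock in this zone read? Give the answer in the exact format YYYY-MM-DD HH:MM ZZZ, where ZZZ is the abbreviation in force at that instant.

2024-08-21 13:46 ATL

Query: 2024-08-21 15:46 UTC
Rule 5/5 (ATL, -02:00): 2024-05-30 11:19 UTC ≤ query < +∞
15·60 + 46 - 120 = 826 min
826 = 0·1440 + 826; 826 = 13·60 + 46 → 13:46, same day
→ 2024-08-21 13:46 ATL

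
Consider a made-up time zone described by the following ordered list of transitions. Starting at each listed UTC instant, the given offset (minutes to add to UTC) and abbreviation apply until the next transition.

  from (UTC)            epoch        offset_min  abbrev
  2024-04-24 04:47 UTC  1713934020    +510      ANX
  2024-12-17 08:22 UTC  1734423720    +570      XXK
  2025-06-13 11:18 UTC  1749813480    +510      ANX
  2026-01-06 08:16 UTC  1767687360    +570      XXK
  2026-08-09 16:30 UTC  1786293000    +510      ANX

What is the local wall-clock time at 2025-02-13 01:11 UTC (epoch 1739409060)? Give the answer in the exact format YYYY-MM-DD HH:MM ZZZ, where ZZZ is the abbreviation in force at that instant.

Query: 2025-02-13 01:11 UTC
Rule 2/5 (XXK, +09:30): 2024-12-17 08:22 UTC ≤ query < 2025-06-13 11:18 UTC
1·60 + 11 + 570 = 641 min
641 = 0·1440 + 641; 641 = 10·60 + 41 → 10:41, same day
→ 2025-02-13 10:41 XXK

2025-02-13 10:41 XXK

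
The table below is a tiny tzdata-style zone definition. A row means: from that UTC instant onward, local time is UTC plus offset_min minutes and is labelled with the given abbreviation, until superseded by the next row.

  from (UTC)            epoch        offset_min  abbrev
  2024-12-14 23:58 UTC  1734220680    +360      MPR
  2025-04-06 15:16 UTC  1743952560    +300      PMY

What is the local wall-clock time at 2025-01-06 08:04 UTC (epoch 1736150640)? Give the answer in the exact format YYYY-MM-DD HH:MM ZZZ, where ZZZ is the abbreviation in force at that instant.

Query: 2025-01-06 08:04 UTC
Rule 1/2 (MPR, +06:00): 2024-12-14 23:58 UTC ≤ query < 2025-04-06 15:16 UTC
8·60 + 4 + 360 = 844 min
844 = 0·1440 + 844; 844 = 14·60 + 4 → 14:04, same day
→ 2025-01-06 14:04 MPR

2025-01-06 14:04 MPR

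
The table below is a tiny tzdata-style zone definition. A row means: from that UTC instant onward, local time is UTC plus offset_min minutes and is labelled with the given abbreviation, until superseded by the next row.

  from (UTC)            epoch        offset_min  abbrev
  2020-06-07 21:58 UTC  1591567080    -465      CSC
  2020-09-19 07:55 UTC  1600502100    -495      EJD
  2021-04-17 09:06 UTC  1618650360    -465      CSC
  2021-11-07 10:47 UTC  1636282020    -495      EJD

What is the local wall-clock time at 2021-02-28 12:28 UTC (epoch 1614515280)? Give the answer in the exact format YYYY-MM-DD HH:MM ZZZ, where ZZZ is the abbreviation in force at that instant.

Query: 2021-02-28 12:28 UTC
Rule 2/4 (EJD, -08:15): 2020-09-19 07:55 UTC ≤ query < 2021-04-17 09:06 UTC
12·60 + 28 - 495 = 253 min
253 = 0·1440 + 253; 253 = 4·60 + 13 → 04:13, same day
→ 2021-02-28 04:13 EJD

2021-02-28 04:13 EJD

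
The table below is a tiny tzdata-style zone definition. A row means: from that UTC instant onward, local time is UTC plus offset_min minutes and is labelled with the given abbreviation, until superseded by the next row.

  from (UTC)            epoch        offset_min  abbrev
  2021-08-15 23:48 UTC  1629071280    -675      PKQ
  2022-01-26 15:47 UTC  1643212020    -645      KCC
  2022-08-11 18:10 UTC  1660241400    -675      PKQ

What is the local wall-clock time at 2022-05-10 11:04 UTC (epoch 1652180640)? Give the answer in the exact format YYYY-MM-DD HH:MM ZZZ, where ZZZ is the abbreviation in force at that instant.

Query: 2022-05-10 11:04 UTC
Rule 2/3 (KCC, -10:45): 2022-01-26 15:47 UTC ≤ query < 2022-08-11 18:10 UTC
11·60 + 4 - 645 = 19 min
19 = 0·1440 + 19; 19 = 0·60 + 19 → 00:19, same day
→ 2022-05-10 00:19 KCC

2022-05-10 00:19 KCC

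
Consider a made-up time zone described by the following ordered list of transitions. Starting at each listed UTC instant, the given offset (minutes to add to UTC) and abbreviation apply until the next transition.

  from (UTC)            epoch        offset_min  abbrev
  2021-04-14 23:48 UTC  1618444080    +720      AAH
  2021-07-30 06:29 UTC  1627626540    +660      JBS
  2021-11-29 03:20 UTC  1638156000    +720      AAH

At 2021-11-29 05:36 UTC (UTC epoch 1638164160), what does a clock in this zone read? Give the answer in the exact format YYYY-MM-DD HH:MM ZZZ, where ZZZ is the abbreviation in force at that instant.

Query: 2021-11-29 05:36 UTC
Rule 3/3 (AAH, +12:00): 2021-11-29 03:20 UTC ≤ query < +∞
5·60 + 36 + 720 = 1056 min
1056 = 0·1440 + 1056; 1056 = 17·60 + 36 → 17:36, same day
→ 2021-11-29 17:36 AAH

2021-11-29 17:36 AAH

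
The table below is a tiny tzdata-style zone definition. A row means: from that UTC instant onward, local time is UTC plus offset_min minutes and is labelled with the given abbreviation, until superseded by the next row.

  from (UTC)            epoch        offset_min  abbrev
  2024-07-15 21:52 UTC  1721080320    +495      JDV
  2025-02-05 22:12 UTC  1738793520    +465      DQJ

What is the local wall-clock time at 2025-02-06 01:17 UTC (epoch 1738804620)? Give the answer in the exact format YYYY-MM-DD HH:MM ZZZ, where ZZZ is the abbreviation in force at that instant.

2025-02-06 09:02 DQJ

Query: 2025-02-06 01:17 UTC
Rule 2/2 (DQJ, +07:45): 2025-02-05 22:12 UTC ≤ query < +∞
1·60 + 17 + 465 = 542 min
542 = 0·1440 + 542; 542 = 9·60 + 2 → 09:02, same day
→ 2025-02-06 09:02 DQJ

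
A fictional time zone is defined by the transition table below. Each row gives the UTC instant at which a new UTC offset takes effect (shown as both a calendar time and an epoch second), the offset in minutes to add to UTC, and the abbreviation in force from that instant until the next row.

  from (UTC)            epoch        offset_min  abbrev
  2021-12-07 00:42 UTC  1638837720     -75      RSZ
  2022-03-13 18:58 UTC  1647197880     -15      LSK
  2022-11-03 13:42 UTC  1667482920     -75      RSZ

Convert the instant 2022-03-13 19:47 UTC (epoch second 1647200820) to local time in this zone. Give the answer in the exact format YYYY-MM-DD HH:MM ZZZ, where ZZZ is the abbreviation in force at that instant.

2022-03-13 19:32 LSK

Query: 2022-03-13 19:47 UTC
Rule 2/3 (LSK, -00:15): 2022-03-13 18:58 UTC ≤ query < 2022-11-03 13:42 UTC
19·60 + 47 - 15 = 1172 min
1172 = 0·1440 + 1172; 1172 = 19·60 + 32 → 19:32, same day
→ 2022-03-13 19:32 LSK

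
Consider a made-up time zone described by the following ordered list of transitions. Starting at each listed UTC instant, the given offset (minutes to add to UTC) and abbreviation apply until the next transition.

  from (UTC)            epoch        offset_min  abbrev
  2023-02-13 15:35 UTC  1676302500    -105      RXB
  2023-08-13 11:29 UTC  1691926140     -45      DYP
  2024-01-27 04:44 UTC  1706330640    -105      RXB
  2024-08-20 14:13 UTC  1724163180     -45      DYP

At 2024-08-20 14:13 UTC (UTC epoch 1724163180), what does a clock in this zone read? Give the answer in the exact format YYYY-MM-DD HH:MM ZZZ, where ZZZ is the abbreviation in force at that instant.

Query: 2024-08-20 14:13 UTC
Rule 4/4 (DYP, -00:45): 2024-08-20 14:13 UTC ≤ query < +∞
14·60 + 13 - 45 = 808 min
808 = 0·1440 + 808; 808 = 13·60 + 28 → 13:28, same day
→ 2024-08-20 13:28 DYP

2024-08-20 13:28 DYP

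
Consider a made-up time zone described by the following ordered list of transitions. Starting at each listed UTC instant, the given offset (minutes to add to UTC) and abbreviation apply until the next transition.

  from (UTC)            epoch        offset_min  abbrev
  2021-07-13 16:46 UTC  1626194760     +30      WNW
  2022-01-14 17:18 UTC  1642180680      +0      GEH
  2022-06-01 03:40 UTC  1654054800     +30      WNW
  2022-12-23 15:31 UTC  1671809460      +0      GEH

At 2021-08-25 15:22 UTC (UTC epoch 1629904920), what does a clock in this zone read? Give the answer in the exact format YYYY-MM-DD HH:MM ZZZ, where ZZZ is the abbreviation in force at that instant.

2021-08-25 15:52 WNW

Query: 2021-08-25 15:22 UTC
Rule 1/4 (WNW, +00:30): 2021-07-13 16:46 UTC ≤ query < 2022-01-14 17:18 UTC
15·60 + 22 + 30 = 952 min
952 = 0·1440 + 952; 952 = 15·60 + 52 → 15:52, same day
→ 2021-08-25 15:52 WNW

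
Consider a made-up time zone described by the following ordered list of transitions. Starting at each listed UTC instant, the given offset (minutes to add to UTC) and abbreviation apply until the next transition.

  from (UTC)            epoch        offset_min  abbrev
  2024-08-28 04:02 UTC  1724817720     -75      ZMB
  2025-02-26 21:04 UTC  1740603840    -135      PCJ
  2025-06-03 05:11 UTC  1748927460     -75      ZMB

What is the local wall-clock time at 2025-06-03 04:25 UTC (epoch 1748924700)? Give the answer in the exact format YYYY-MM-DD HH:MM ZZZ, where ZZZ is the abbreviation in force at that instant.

2025-06-03 02:10 PCJ

Query: 2025-06-03 04:25 UTC
Rule 2/3 (PCJ, -02:15): 2025-02-26 21:04 UTC ≤ query < 2025-06-03 05:11 UTC
4·60 + 25 - 135 = 130 min
130 = 0·1440 + 130; 130 = 2·60 + 10 → 02:10, same day
→ 2025-06-03 02:10 PCJ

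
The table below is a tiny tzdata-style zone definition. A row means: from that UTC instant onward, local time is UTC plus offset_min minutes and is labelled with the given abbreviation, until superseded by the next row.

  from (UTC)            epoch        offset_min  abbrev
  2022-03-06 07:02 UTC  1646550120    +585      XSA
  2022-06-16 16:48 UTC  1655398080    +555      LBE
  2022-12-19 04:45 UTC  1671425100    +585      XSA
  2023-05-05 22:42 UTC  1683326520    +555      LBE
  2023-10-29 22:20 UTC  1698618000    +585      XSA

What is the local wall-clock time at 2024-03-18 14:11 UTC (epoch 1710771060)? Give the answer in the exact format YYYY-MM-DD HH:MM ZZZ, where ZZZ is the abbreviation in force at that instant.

Query: 2024-03-18 14:11 UTC
Rule 5/5 (XSA, +09:45): 2023-10-29 22:20 UTC ≤ query < +∞
14·60 + 11 + 585 = 1436 min
1436 = 0·1440 + 1436; 1436 = 23·60 + 56 → 23:56, same day
→ 2024-03-18 23:56 XSA

2024-03-18 23:56 XSA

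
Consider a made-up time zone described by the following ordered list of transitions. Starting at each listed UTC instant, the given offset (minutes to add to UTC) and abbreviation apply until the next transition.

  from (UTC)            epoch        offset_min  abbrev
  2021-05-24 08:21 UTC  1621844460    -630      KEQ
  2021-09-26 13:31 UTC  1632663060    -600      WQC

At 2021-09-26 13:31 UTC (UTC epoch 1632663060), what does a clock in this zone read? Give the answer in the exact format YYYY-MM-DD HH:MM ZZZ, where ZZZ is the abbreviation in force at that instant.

Query: 2021-09-26 13:31 UTC
Rule 2/2 (WQC, -10:00): 2021-09-26 13:31 UTC ≤ query < +∞
13·60 + 31 - 600 = 211 min
211 = 0·1440 + 211; 211 = 3·60 + 31 → 03:31, same day
→ 2021-09-26 03:31 WQC

2021-09-26 03:31 WQC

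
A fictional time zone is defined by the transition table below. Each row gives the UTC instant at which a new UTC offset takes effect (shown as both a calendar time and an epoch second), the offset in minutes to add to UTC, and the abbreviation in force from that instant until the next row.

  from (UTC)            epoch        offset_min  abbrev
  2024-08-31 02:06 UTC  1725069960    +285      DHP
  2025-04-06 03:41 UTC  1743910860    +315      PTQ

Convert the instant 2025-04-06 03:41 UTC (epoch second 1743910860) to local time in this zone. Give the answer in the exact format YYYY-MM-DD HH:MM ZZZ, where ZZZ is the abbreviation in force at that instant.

Query: 2025-04-06 03:41 UTC
Rule 2/2 (PTQ, +05:15): 2025-04-06 03:41 UTC ≤ query < +∞
3·60 + 41 + 315 = 536 min
536 = 0·1440 + 536; 536 = 8·60 + 56 → 08:56, same day
→ 2025-04-06 08:56 PTQ

2025-04-06 08:56 PTQ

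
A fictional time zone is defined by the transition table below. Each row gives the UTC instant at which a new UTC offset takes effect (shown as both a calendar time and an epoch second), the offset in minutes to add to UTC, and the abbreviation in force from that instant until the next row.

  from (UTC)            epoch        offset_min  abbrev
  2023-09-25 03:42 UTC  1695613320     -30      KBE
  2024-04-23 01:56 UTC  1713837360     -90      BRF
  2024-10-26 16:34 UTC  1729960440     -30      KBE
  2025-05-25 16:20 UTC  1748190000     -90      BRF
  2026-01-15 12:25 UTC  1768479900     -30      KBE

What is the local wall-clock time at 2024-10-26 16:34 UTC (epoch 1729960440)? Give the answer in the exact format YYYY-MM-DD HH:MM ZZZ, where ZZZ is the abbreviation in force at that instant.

2024-10-26 16:04 KBE

Query: 2024-10-26 16:34 UTC
Rule 3/5 (KBE, -00:30): 2024-10-26 16:34 UTC ≤ query < 2025-05-25 16:20 UTC
16·60 + 34 - 30 = 964 min
964 = 0·1440 + 964; 964 = 16·60 + 4 → 16:04, same day
→ 2024-10-26 16:04 KBE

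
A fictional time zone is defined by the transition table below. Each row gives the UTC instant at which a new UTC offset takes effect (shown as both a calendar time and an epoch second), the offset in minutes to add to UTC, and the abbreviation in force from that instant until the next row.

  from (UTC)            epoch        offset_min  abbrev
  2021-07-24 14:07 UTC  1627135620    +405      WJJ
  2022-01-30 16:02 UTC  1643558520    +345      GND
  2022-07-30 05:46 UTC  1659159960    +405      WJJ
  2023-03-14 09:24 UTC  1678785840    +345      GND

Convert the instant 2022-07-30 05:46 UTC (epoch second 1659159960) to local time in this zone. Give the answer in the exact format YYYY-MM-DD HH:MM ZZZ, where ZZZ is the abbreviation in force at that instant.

2022-07-30 12:31 WJJ

Query: 2022-07-30 05:46 UTC
Rule 3/4 (WJJ, +06:45): 2022-07-30 05:46 UTC ≤ query < 2023-03-14 09:24 UTC
5·60 + 46 + 405 = 751 min
751 = 0·1440 + 751; 751 = 12·60 + 31 → 12:31, same day
→ 2022-07-30 12:31 WJJ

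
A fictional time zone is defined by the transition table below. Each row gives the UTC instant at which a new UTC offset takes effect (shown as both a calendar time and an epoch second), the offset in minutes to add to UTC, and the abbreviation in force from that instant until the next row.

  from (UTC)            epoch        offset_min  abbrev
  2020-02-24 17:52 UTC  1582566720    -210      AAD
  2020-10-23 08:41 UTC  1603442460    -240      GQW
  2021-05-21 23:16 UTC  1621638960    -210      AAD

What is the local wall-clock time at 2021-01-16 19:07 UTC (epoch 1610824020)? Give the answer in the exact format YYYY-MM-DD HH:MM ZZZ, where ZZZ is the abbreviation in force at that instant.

2021-01-16 15:07 GQW

Query: 2021-01-16 19:07 UTC
Rule 2/3 (GQW, -04:00): 2020-10-23 08:41 UTC ≤ query < 2021-05-21 23:16 UTC
19·60 + 7 - 240 = 907 min
907 = 0·1440 + 907; 907 = 15·60 + 7 → 15:07, same day
→ 2021-01-16 15:07 GQW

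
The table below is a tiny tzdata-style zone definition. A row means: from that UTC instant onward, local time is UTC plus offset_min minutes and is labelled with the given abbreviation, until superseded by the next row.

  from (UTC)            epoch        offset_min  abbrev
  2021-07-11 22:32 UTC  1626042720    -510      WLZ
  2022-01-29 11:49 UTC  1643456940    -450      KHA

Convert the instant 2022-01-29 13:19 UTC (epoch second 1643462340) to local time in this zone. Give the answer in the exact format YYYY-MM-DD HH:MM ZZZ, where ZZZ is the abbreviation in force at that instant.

Query: 2022-01-29 13:19 UTC
Rule 2/2 (KHA, -07:30): 2022-01-29 11:49 UTC ≤ query < +∞
13·60 + 19 - 450 = 349 min
349 = 0·1440 + 349; 349 = 5·60 + 49 → 05:49, same day
→ 2022-01-29 05:49 KHA

2022-01-29 05:49 KHA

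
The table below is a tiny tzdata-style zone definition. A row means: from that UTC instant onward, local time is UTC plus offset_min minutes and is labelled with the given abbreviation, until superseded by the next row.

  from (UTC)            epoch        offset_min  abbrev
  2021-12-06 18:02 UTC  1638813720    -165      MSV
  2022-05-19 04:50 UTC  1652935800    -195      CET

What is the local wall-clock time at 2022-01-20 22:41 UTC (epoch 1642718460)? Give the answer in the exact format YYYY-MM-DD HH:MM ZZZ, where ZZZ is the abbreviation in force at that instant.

2022-01-20 19:56 MSV

Query: 2022-01-20 22:41 UTC
Rule 1/2 (MSV, -02:45): 2021-12-06 18:02 UTC ≤ query < 2022-05-19 04:50 UTC
22·60 + 41 - 165 = 1196 min
1196 = 0·1440 + 1196; 1196 = 19·60 + 56 → 19:56, same day
→ 2022-01-20 19:56 MSV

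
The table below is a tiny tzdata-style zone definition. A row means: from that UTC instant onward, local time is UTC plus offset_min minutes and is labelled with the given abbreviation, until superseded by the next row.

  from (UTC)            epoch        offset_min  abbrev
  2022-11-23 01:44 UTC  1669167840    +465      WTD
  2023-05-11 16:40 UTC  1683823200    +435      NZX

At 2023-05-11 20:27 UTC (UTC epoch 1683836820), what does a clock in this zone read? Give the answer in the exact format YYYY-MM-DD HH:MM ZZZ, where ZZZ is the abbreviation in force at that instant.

2023-05-12 03:42 NZX

Query: 2023-05-11 20:27 UTC
Rule 2/2 (NZX, +07:15): 2023-05-11 16:40 UTC ≤ query < +∞
20·60 + 27 + 435 = 1662 min
1662 = 1·1440 + 222; 222 = 3·60 + 42 → 03:42, 2023-05-11 + 1 day = 2023-05-12
→ 2023-05-12 03:42 NZX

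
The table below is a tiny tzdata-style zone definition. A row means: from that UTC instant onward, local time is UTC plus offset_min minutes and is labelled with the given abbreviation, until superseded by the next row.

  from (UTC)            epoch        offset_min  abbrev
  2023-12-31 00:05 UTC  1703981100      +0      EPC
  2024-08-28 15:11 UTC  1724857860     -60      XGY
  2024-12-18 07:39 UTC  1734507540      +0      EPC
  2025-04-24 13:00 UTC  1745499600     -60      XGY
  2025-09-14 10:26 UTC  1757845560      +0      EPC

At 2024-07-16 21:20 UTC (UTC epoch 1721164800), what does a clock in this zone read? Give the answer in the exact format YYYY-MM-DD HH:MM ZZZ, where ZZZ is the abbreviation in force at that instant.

Query: 2024-07-16 21:20 UTC
Rule 1/5 (EPC, +00:00): 2023-12-31 00:05 UTC ≤ query < 2024-08-28 15:11 UTC
21·60 + 20 + 0 = 1280 min
1280 = 0·1440 + 1280; 1280 = 21·60 + 20 → 21:20, same day
→ 2024-07-16 21:20 EPC

2024-07-16 21:20 EPC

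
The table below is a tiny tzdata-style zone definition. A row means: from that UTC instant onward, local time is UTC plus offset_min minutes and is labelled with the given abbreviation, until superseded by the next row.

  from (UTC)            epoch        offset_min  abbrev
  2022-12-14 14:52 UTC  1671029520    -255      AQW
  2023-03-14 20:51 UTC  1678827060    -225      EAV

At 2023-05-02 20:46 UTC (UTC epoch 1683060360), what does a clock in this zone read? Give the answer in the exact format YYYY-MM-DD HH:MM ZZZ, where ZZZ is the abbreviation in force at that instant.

Query: 2023-05-02 20:46 UTC
Rule 2/2 (EAV, -03:45): 2023-03-14 20:51 UTC ≤ query < +∞
20·60 + 46 - 225 = 1021 min
1021 = 0·1440 + 1021; 1021 = 17·60 + 1 → 17:01, same day
→ 2023-05-02 17:01 EAV

2023-05-02 17:01 EAV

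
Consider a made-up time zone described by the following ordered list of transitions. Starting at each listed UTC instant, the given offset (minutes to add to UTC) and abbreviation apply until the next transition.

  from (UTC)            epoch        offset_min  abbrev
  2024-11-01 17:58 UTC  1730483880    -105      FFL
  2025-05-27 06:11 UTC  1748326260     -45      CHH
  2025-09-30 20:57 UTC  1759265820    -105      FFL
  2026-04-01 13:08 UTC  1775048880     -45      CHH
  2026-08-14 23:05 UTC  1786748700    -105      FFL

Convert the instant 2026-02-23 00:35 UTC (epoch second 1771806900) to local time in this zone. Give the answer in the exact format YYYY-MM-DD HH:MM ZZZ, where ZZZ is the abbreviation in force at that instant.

2026-02-22 22:50 FFL

Query: 2026-02-23 00:35 UTC
Rule 3/5 (FFL, -01:45): 2025-09-30 20:57 UTC ≤ query < 2026-04-01 13:08 UTC
0·60 + 35 - 105 = -70 min
-70 = -1·1440 + 1370; 1370 = 22·60 + 50 → 22:50, 2026-02-23 - 1 day = 2026-02-22
→ 2026-02-22 22:50 FFL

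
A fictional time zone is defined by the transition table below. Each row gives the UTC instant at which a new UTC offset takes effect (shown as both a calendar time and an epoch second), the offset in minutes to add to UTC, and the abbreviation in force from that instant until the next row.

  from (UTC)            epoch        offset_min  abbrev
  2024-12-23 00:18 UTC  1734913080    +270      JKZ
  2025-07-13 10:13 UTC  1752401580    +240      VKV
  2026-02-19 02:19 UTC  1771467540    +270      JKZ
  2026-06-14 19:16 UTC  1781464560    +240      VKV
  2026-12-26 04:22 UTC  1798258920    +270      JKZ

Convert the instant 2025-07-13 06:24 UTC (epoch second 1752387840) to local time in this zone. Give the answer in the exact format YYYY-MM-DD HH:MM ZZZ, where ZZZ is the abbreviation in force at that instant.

Query: 2025-07-13 06:24 UTC
Rule 1/5 (JKZ, +04:30): 2024-12-23 00:18 UTC ≤ query < 2025-07-13 10:13 UTC
6·60 + 24 + 270 = 654 min
654 = 0·1440 + 654; 654 = 10·60 + 54 → 10:54, same day
→ 2025-07-13 10:54 JKZ

2025-07-13 10:54 JKZ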